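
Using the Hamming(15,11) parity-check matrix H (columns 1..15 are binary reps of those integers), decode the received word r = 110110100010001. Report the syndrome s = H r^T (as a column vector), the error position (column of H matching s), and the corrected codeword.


s = (0, 0, 0, 1)^T, error position = 1, corrected codeword c = 010110100010001

Compute s = H r^T mod 2 one row at a time:
  s_1 = 0 + 0 + 0 + 1 + 0 + 0 + 0 + 1 = 2 ≡ 0 (mod 2).
  s_2 = 1 + 1 + 0 + 1 + 0 + 0 + 0 + 1 = 4 ≡ 0 (mod 2).
  s_3 = 1 + 0 + 0 + 1 + 0 + 1 + 0 + 1 = 4 ≡ 0 (mod 2).
  s_4 = 1 + 0 + 1 + 1 + 0 + 1 + 0 + 1 = 5 ≡ 1 (mod 2).
s = (0, 0, 0, 1)^T — this equals column 1 of H (binary 0001), so error is at position 1.
Correct: flip bit 1 of r = 110110100010001 to get c = 010110100010001.


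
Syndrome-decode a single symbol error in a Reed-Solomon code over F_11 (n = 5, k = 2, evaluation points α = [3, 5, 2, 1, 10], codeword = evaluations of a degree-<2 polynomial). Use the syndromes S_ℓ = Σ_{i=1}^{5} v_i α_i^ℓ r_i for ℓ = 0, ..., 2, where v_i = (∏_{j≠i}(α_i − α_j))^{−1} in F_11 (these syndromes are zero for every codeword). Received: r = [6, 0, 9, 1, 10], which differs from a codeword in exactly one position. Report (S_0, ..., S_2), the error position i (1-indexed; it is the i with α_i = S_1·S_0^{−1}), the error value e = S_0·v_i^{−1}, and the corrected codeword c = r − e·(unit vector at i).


S = (3, 8, 3), error at position 5, error magnitude e = 3, c = [6, 0, 9, 1, 7].

Step 1: column multipliers v_i = (∏_{j≠i}(α_i − α_j))^{−1} mod 11.
  i = 1 (α = 3): (3−5)(3−2)(3−1)(3−10) = (−2)·1·2·(−7) = 28 ≡ 6, so v_1 = 6^{−1} = 2 (mod 11).
  i = 2 (α = 5): (5−3)(5−2)(5−1)(5−10) = 2·3·4·(−5) = −120 ≡ 1, so v_2 = 1^{−1} = 1 (mod 11).
  i = 3 (α = 2): (2−3)(2−5)(2−1)(2−10) = (−1)·(−3)·1·(−8) = −24 ≡ 9, so v_3 = 9^{−1} = 5 (mod 11).
  i = 4 (α = 1): (1−3)(1−5)(1−2)(1−10) = (−2)·(−4)·(−1)·(−9) = 72 ≡ 6, so v_4 = 6^{−1} = 2 (mod 11).
  i = 5 (α = 10): (10−3)(10−5)(10−2)(10−1) = 7·5·8·9 = 2520 ≡ 1, so v_5 = 1^{−1} = 1 (mod 11).
  v = [2, 1, 5, 2, 1].
Step 2: syndromes of r = [6, 0, 9, 1, 10] (all sums mod 11).
  S_0 = Σ v_i r_i = 2·6 + 1·0 + 5·9 + 2·1 + 1·10 = 69 ≡ 3.
  S_1 = Σ v_i α_i r_i = 2·3·6 + 1·5·0 + 5·2·9 + 2·1·1 + 1·10·10 = 228 ≡ 8.
  α_i^2 mod 11 = [9, 3, 4, 1, 1].
  S_2 = Σ v_i α_i^2 r_i = 2·9·6 + 1·3·0 + 5·4·9 + 2·1·1 + 1·1·10 = 300 ≡ 3.
  S = (3, 8, 3) ≠ 0, so r is not a codeword (an error is present).
Step 3: locate the error. For a single error e at position i, S_ℓ = v_i·e·α_i^ℓ, so α_err = S_1/S_0.
  S_0^{−1} = 3^{−1} = 4 (mod 11), so α_err = 8·4 = 32 ≡ 10 = α_5. Error position i = 5.
  Consistency check: S_2/S_1 = 3·7 = 21 ≡ 10 = α_err ✓ (single-error assumption holds).
Step 4: error magnitude e = S_0/v_5 = S_0·∏_{j≠5}(α_5 − α_j) = 3·1 = 3 ≡ 3 (mod 11).
Step 5: correct position 5: c_5 = r_5 − e = 10 − 3 ≡ 7 (mod 11). Hence c = [6, 0, 9, 1, 7].
  Check: interpolating c through the α_i gives m(x) = 4 + 8·x (degree < 2) with m(α_i) = c_i for every i, so c is indeed a codeword.


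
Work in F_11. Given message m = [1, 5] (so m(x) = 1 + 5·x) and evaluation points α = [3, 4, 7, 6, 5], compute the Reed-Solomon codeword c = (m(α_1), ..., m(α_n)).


c = [5, 10, 3, 9, 4]

Message polynomial: m(x) = 1 + 5·x (mod 11).
For each evaluation point α_i, compute m(α_i) mod 11:
  α_1 = 3: Horner steps 5 → 5, so m(3) = 5.
  α_2 = 4: Horner steps 5 → 10, so m(4) = 10.
  α_3 = 7: Horner steps 5 → 3, so m(7) = 3.
  α_4 = 6: Horner steps 5 → 9, so m(6) = 9.
  α_5 = 5: Horner steps 5 → 4, so m(5) = 4.
Codeword c = [5, 10, 3, 9, 4] ∈ F_11^5.


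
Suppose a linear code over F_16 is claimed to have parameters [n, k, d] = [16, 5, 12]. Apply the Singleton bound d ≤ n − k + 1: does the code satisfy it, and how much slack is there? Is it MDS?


Singleton RHS = n − k + 1 = 12, slack = 0, bound satisfied, MDS.

Singleton bound: d ≤ n − k + 1.
Here n = 16, k = 5, so n − k + 1 = 12.
Given d = 12, check d ≤ 12: YES.
Slack = (n − k + 1) − d = 0.
The code is MDS (slack = 0).
Description: the claimed parameters are [16, 5, 12]_16; such a code would be MDS (meets Singleton bound).


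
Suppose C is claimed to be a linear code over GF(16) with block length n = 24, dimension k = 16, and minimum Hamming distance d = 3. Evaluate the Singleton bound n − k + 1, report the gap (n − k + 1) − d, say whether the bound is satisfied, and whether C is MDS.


Singleton RHS = n − k + 1 = 9, slack = 6, bound satisfied, not MDS.

Singleton bound: d ≤ n − k + 1.
Here n = 24, k = 16, so n − k + 1 = 9.
Given d = 3, check d ≤ 9: YES.
Slack = (n − k + 1) − d = 6.
The code is NOT MDS (slack = 6 > 0).
Description: the claimed parameters are [24, 16, 3]_16; such a code would be non-MDS.


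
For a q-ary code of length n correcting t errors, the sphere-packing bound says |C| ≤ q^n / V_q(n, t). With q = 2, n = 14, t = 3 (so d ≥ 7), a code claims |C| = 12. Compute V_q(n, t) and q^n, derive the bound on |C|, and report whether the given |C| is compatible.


V_q(n, t) = 470, q^n = 16384, Hamming bound = 34, |C| = 12 ≤ bound (satisfied).

Step 1: Compute V_q(n, t) = Σ_{j=0}^3 C(n, j) (q−1)^j.
  j = 0: C(14,0)·(1)^0 = 1·1 = 1.
  j = 1: C(14,1)·(1)^1 = 14·1 = 14.
  j = 2: C(14,2)·(1)^2 = 91·1 = 91.
  j = 3: C(14,3)·(1)^3 = 364·1 = 364.
  V_q(n, t) = 1 + 14 + 91 + 364 = 470.
Step 2: q^n = 2^14 = 16384.
Step 3: Hamming bound ⌊q^n / V_q(n,t)⌋ = ⌊16384/470⌋ = 34.
Step 4: Compare |C| = 12 to 34: satisfied.
The claimed |C| lies below the Hamming bound.


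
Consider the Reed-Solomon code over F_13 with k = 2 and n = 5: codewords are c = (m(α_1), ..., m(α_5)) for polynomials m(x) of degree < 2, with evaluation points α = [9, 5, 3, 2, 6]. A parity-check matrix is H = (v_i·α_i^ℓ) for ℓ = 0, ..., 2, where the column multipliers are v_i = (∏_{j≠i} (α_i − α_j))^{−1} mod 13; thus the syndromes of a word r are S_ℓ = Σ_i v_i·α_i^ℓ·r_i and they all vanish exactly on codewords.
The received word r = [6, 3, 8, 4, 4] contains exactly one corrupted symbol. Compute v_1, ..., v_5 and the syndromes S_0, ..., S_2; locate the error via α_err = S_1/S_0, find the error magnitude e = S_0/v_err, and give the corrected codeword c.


S = (12, 7, 3), error at position 5, error magnitude e = 10, c = [6, 3, 8, 4, 7].

Step 1: column multipliers v_i = (∏_{j≠i}(α_i − α_j))^{−1} mod 13.
  i = 1 (α = 9): (9−5)(9−3)(9−2)(9−6) = 4·6·7·3 = 504 ≡ 10, so v_1 = 10^{−1} = 4 (mod 13).
  i = 2 (α = 5): (5−9)(5−3)(5−2)(5−6) = (−4)·2·3·(−1) = 24 ≡ 11, so v_2 = 11^{−1} = 6 (mod 13).
  i = 3 (α = 3): (3−9)(3−5)(3−2)(3−6) = (−6)·(−2)·1·(−3) = −36 ≡ 3, so v_3 = 3^{−1} = 9 (mod 13).
  i = 4 (α = 2): (2−9)(2−5)(2−3)(2−6) = (−7)·(−3)·(−1)·(−4) = 84 ≡ 6, so v_4 = 6^{−1} = 11 (mod 13).
  i = 5 (α = 6): (6−9)(6−5)(6−3)(6−2) = (−3)·1·3·4 = −36 ≡ 3, so v_5 = 3^{−1} = 9 (mod 13).
  v = [4, 6, 9, 11, 9].
Step 2: syndromes of r = [6, 3, 8, 4, 4] (all sums mod 13).
  S_0 = Σ v_i r_i = 4·6 + 6·3 + 9·8 + 11·4 + 9·4 = 194 ≡ 12.
  S_1 = Σ v_i α_i r_i = 4·9·6 + 6·5·3 + 9·3·8 + 11·2·4 + 9·6·4 = 826 ≡ 7.
  α_i^2 mod 13 = [3, 12, 9, 4, 10].
  S_2 = Σ v_i α_i^2 r_i = 4·3·6 + 6·12·3 + 9·9·8 + 11·4·4 + 9·10·4 = 1472 ≡ 3.
  S = (12, 7, 3) ≠ 0, so r is not a codeword (an error is present).
Step 3: locate the error. For a single error e at position i, S_ℓ = v_i·e·α_i^ℓ, so α_err = S_1/S_0.
  S_0^{−1} = 12^{−1} = 12 (mod 13), so α_err = 7·12 = 84 ≡ 6 = α_5. Error position i = 5.
  Consistency check: S_2/S_1 = 3·2 = 6 ≡ 6 = α_err ✓ (single-error assumption holds).
Step 4: error magnitude e = S_0/v_5 = S_0·∏_{j≠5}(α_5 − α_j) = 12·3 = 36 ≡ 10 (mod 13).
Step 5: correct position 5: c_5 = r_5 − e = 4 − 10 ≡ 7 (mod 13). Hence c = [6, 3, 8, 4, 7].
  Check: interpolating c through the α_i gives m(x) = 9 + 4·x (degree < 2) with m(α_i) = c_i for every i, so c is indeed a codeword.


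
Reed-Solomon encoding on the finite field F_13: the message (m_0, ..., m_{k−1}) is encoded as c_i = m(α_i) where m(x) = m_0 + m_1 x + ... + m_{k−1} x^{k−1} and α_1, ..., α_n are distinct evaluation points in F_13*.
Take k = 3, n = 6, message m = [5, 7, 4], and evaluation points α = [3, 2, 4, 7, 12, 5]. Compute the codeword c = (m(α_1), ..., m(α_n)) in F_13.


c = [10, 9, 6, 3, 2, 10]

Message polynomial: m(x) = 5 + 7·x + 4·x^2 (mod 13).
For each evaluation point α_i, compute m(α_i) mod 13:
  α_1 = 3: Horner steps 4 → 6 → 10, so m(3) = 10.
  α_2 = 2: Horner steps 4 → 2 → 9, so m(2) = 9.
  α_3 = 4: Horner steps 4 → 10 → 6, so m(4) = 6.
  α_4 = 7: Horner steps 4 → 9 → 3, so m(7) = 3.
  α_5 = 12: Horner steps 4 → 3 → 2, so m(12) = 2.
  α_6 = 5: Horner steps 4 → 1 → 10, so m(5) = 10.
Codeword c = [10, 9, 6, 3, 2, 10] ∈ F_13^6.


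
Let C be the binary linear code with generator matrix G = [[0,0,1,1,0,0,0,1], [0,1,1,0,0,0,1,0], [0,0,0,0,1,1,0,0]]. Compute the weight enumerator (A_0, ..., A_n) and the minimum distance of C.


Weight distribution: A_0 = 1, A_2 = 1, A_3 = 2, A_4 = 1, A_5 = 2, A_6 = 1. Minimum distance d = 2.

Enumerate all 2^3 = 8 messages m ∈ F_2^3.
For each, compute codeword c = mG in F_2^8, then tally its weight.
  m = 000 → c = 00000000, weight = 0.
  m = 100 → c = 00110001, weight = 3.
  m = 010 → c = 01100010, weight = 3.
  m = 110 → c = 01010011, weight = 4.
  m = 001 → c = 00001100, weight = 2.
  m = 101 → c = 00111101, weight = 5.
  m = 011 → c = 01101110, weight = 5.
  m = 111 → c = 01011111, weight = 6.
Tally weights:
  weight 0: 1 codewords.
  weight 2: 1 codewords.
  weight 3: 2 codewords.
  weight 4: 1 codewords.
  weight 5: 2 codewords.
  weight 6: 1 codewords.
Minimum distance d = smallest w > 0 with A_w > 0 = 2.
Sanity: Σ A_w = 8 = 2^3 = 8 ✓.


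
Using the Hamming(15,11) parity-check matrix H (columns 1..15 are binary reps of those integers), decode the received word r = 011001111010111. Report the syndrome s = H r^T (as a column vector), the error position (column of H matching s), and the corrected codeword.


s = (0, 1, 1, 0)^T, error position = 6, corrected codeword c = 011000111010111

Compute s = H r^T mod 2 one row at a time:
  s_1 = 1 + 1 + 0 + 1 + 0 + 1 + 1 + 1 = 6 ≡ 0 (mod 2).
  s_2 = 0 + 0 + 1 + 1 + 0 + 1 + 1 + 1 = 5 ≡ 1 (mod 2).
  s_3 = 1 + 1 + 1 + 1 + 0 + 1 + 1 + 1 = 7 ≡ 1 (mod 2).
  s_4 = 0 + 1 + 0 + 1 + 1 + 1 + 1 + 1 = 6 ≡ 0 (mod 2).
s = (0, 1, 1, 0)^T — this equals column 6 of H (binary 0110), so error is at position 6.
Correct: flip bit 6 of r = 011001111010111 to get c = 011000111010111.


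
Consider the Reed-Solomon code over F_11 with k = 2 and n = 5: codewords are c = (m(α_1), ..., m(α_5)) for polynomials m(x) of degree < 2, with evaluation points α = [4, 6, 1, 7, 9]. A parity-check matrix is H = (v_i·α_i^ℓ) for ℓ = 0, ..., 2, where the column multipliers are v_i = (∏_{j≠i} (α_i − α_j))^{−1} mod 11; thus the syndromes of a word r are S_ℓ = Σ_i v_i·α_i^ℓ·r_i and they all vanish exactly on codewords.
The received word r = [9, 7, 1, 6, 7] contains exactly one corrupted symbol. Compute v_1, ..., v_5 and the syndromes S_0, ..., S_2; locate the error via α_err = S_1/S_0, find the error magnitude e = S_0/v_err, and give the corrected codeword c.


S = (4, 3, 5), error at position 5, error magnitude e = 3, c = [9, 7, 1, 6, 4].

Step 1: column multipliers v_i = (∏_{j≠i}(α_i − α_j))^{−1} mod 11.
  i = 1 (α = 4): (4−6)(4−1)(4−7)(4−9) = (−2)·3·(−3)·(−5) = −90 ≡ 9, so v_1 = 9^{−1} = 5 (mod 11).
  i = 2 (α = 6): (6−4)(6−1)(6−7)(6−9) = 2·5·(−1)·(−3) = 30 ≡ 8, so v_2 = 8^{−1} = 7 (mod 11).
  i = 3 (α = 1): (1−4)(1−6)(1−7)(1−9) = (−3)·(−5)·(−6)·(−8) = 720 ≡ 5, so v_3 = 5^{−1} = 9 (mod 11).
  i = 4 (α = 7): (7−4)(7−6)(7−1)(7−9) = 3·1·6·(−2) = −36 ≡ 8, so v_4 = 8^{−1} = 7 (mod 11).
  i = 5 (α = 9): (9−4)(9−6)(9−1)(9−7) = 5·3·8·2 = 240 ≡ 9, so v_5 = 9^{−1} = 5 (mod 11).
  v = [5, 7, 9, 7, 5].
Step 2: syndromes of r = [9, 7, 1, 6, 7] (all sums mod 11).
  S_0 = Σ v_i r_i = 5·9 + 7·7 + 9·1 + 7·6 + 5·7 = 180 ≡ 4.
  S_1 = Σ v_i α_i r_i = 5·4·9 + 7·6·7 + 9·1·1 + 7·7·6 + 5·9·7 = 1092 ≡ 3.
  α_i^2 mod 11 = [5, 3, 1, 5, 4].
  S_2 = Σ v_i α_i^2 r_i = 5·5·9 + 7·3·7 + 9·1·1 + 7·5·6 + 5·4·7 = 731 ≡ 5.
  S = (4, 3, 5) ≠ 0, so r is not a codeword (an error is present).
Step 3: locate the error. For a single error e at position i, S_ℓ = v_i·e·α_i^ℓ, so α_err = S_1/S_0.
  S_0^{−1} = 4^{−1} = 3 (mod 11), so α_err = 3·3 = 9 ≡ 9 = α_5. Error position i = 5.
  Consistency check: S_2/S_1 = 5·4 = 20 ≡ 9 = α_err ✓ (single-error assumption holds).
Step 4: error magnitude e = S_0/v_5 = S_0·∏_{j≠5}(α_5 − α_j) = 4·9 = 36 ≡ 3 (mod 11).
Step 5: correct position 5: c_5 = r_5 − e = 7 − 3 ≡ 4 (mod 11). Hence c = [9, 7, 1, 6, 4].
  Check: interpolating c through the α_i gives m(x) = 2 + 10·x (degree < 2) with m(α_i) = c_i for every i, so c is indeed a codeword.


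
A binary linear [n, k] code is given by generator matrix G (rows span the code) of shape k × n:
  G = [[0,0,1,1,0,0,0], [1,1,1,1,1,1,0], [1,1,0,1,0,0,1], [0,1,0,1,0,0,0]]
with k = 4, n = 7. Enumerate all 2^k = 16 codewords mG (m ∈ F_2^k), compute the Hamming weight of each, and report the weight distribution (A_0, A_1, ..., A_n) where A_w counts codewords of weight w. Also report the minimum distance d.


Weight distribution: A_0 = 1, A_2 = 4, A_4 = 9, A_6 = 2. Minimum distance d = 2.

Enumerate all 2^4 = 16 messages m ∈ F_2^4.
For each, compute codeword c = mG in F_2^7, then tally its weight.
  m = 0000 → c = 0000000, weight = 0.
  m = 1000 → c = 0011000, weight = 2.
  m = 0100 → c = 1111110, weight = 6.
  m = 1100 → c = 1100110, weight = 4.
  m = 0010 → c = 1101001, weight = 4.
  m = 1010 → c = 1110001, weight = 4.
  m = 0110 → c = 0010111, weight = 4.
  m = 1110 → c = 0001111, weight = 4.
  m = 0001 → c = 0101000, weight = 2.
  m = 1001 → c = 0110000, weight = 2.
  m = 0101 → c = 1010110, weight = 4.
  m = 1101 → c = 1001110, weight = 4.
  m = 0011 → c = 1000001, weight = 2.
  m = 1011 → c = 1011001, weight = 4.
  m = 0111 → c = 0111111, weight = 6.
  m = 1111 → c = 0100111, weight = 4.
Tally weights:
  weight 0: 1 codewords.
  weight 2: 4 codewords.
  weight 4: 9 codewords.
  weight 6: 2 codewords.
Minimum distance d = smallest w > 0 with A_w > 0 = 2.
Sanity: Σ A_w = 16 = 2^4 = 16 ✓.


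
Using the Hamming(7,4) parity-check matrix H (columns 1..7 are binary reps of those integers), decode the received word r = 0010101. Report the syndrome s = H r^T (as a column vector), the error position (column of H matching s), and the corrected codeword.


s = (0, 0, 1)^T, error position = 1, corrected codeword c = 1010101

Compute s = H r^T mod 2 one row at a time:
  s_1 = 0 + 1 + 0 + 1 = 2 ≡ 0 (mod 2).
  s_2 = 0 + 1 + 0 + 1 = 2 ≡ 0 (mod 2).
  s_3 = 0 + 1 + 1 + 1 = 3 ≡ 1 (mod 2).
s = (0, 0, 1)^T — this equals column 1 of H (binary 001), so error is at position 1.
Correct: flip bit 1 of r = 0010101 to get c = 1010101.


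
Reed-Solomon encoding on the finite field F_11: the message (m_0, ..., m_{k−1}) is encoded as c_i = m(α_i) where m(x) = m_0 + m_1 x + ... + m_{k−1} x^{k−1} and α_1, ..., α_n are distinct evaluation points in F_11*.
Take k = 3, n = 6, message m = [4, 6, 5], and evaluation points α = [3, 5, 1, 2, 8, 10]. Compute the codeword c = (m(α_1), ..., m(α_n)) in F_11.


c = [1, 5, 4, 3, 9, 3]

Message polynomial: m(x) = 4 + 6·x + 5·x^2 (mod 11).
For each evaluation point α_i, compute m(α_i) mod 11:
  α_1 = 3: Horner steps 5 → 10 → 1, so m(3) = 1.
  α_2 = 5: Horner steps 5 → 9 → 5, so m(5) = 5.
  α_3 = 1: Horner steps 5 → 0 → 4, so m(1) = 4.
  α_4 = 2: Horner steps 5 → 5 → 3, so m(2) = 3.
  α_5 = 8: Horner steps 5 → 2 → 9, so m(8) = 9.
  α_6 = 10: Horner steps 5 → 1 → 3, so m(10) = 3.
Codeword c = [1, 5, 4, 3, 9, 3] ∈ F_11^6.


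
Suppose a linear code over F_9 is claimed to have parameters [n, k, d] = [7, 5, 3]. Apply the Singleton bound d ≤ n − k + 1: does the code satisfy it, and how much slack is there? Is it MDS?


Singleton RHS = n − k + 1 = 3, slack = 0, bound satisfied, MDS.

Singleton bound: d ≤ n − k + 1.
Here n = 7, k = 5, so n − k + 1 = 3.
Given d = 3, check d ≤ 3: YES.
Slack = (n − k + 1) − d = 0.
The code is MDS (slack = 0).
Description: the claimed parameters are [7, 5, 3]_9; such a code would be MDS (meets Singleton bound).


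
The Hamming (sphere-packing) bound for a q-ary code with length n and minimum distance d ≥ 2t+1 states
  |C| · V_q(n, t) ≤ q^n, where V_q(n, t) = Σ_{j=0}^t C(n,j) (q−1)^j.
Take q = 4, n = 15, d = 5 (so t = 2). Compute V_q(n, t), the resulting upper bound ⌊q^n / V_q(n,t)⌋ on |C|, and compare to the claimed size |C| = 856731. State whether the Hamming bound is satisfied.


V_q(n, t) = 991, q^n = 1073741824, Hamming bound = 1083493, |C| = 856731 ≤ bound (satisfied).

Step 1: Compute V_q(n, t) = Σ_{j=0}^2 C(n, j) (q−1)^j.
  j = 0: C(15,0)·(3)^0 = 1·1 = 1.
  j = 1: C(15,1)·(3)^1 = 15·3 = 45.
  j = 2: C(15,2)·(3)^2 = 105·9 = 945.
  V_q(n, t) = 1 + 45 + 945 = 991.
Step 2: q^n = 4^15 = 1073741824.
Step 3: Hamming bound ⌊q^n / V_q(n,t)⌋ = ⌊1073741824/991⌋ = 1083493.
Step 4: Compare |C| = 856731 to 1083493: satisfied.
The claimed |C| lies below the Hamming bound.


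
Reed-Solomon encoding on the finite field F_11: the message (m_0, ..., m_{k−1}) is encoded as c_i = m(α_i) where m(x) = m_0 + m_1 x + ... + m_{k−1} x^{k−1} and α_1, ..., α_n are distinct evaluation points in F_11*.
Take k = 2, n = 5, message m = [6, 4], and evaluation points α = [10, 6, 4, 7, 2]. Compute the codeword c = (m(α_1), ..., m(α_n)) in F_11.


c = [2, 8, 0, 1, 3]

Message polynomial: m(x) = 6 + 4·x (mod 11).
For each evaluation point α_i, compute m(α_i) mod 11:
  α_1 = 10: Horner steps 4 → 2, so m(10) = 2.
  α_2 = 6: Horner steps 4 → 8, so m(6) = 8.
  α_3 = 4: Horner steps 4 → 0, so m(4) = 0.
  α_4 = 7: Horner steps 4 → 1, so m(7) = 1.
  α_5 = 2: Horner steps 4 → 3, so m(2) = 3.
Codeword c = [2, 8, 0, 1, 3] ∈ F_11^5.


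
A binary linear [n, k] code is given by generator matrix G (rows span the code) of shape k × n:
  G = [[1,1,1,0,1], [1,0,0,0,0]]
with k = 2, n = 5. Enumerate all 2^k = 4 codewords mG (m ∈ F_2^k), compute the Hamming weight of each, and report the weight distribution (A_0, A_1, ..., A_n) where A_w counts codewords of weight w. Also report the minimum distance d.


Weight distribution: A_0 = 1, A_1 = 1, A_3 = 1, A_4 = 1. Minimum distance d = 1.

Enumerate all 2^2 = 4 messages m ∈ F_2^2.
For each, compute codeword c = mG in F_2^5, then tally its weight.
  m = 00 → c = 00000, weight = 0.
  m = 10 → c = 11101, weight = 4.
  m = 01 → c = 10000, weight = 1.
  m = 11 → c = 01101, weight = 3.
Tally weights:
  weight 0: 1 codewords.
  weight 1: 1 codewords.
  weight 3: 1 codewords.
  weight 4: 1 codewords.
Minimum distance d = smallest w > 0 with A_w > 0 = 1.
Sanity: Σ A_w = 4 = 2^2 = 4 ✓.


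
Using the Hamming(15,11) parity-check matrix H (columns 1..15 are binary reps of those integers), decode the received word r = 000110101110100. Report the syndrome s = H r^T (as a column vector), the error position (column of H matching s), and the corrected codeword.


s = (0, 0, 1, 1)^T, error position = 3, corrected codeword c = 001110101110100

Compute s = H r^T mod 2 one row at a time:
  s_1 = 0 + 1 + 1 + 1 + 0 + 1 + 0 + 0 = 4 ≡ 0 (mod 2).
  s_2 = 1 + 1 + 0 + 1 + 0 + 1 + 0 + 0 = 4 ≡ 0 (mod 2).
  s_3 = 0 + 0 + 0 + 1 + 1 + 1 + 0 + 0 = 3 ≡ 1 (mod 2).
  s_4 = 0 + 0 + 1 + 1 + 1 + 1 + 1 + 0 = 5 ≡ 1 (mod 2).
s = (0, 0, 1, 1)^T — this equals column 3 of H (binary 0011), so error is at position 3.
Correct: flip bit 3 of r = 000110101110100 to get c = 001110101110100.


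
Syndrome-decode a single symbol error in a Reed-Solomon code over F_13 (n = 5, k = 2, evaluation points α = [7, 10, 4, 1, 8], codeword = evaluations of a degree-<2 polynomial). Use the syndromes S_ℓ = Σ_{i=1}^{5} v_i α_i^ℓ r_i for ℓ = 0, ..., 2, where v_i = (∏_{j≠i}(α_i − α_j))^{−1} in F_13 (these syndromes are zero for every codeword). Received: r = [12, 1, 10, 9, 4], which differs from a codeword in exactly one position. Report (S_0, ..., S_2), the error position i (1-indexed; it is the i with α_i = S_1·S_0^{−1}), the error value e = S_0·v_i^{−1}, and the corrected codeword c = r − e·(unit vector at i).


S = (9, 9, 9), error at position 4, error magnitude e = 1, c = [12, 1, 10, 8, 4].

Step 1: column multipliers v_i = (∏_{j≠i}(α_i − α_j))^{−1} mod 13.
  i = 1 (α = 7): (7−10)(7−4)(7−1)(7−8) = (−3)·3·6·(−1) = 54 ≡ 2, so v_1 = 2^{−1} = 7 (mod 13).
  i = 2 (α = 10): (10−7)(10−4)(10−1)(10−8) = 3·6·9·2 = 324 ≡ 12, so v_2 = 12^{−1} = 12 (mod 13).
  i = 3 (α = 4): (4−7)(4−10)(4−1)(4−8) = (−3)·(−6)·3·(−4) = −216 ≡ 5, so v_3 = 5^{−1} = 8 (mod 13).
  i = 4 (α = 1): (1−7)(1−10)(1−4)(1−8) = (−6)·(−9)·(−3)·(−7) = 1134 ≡ 3, so v_4 = 3^{−1} = 9 (mod 13).
  i = 5 (α = 8): (8−7)(8−10)(8−4)(8−1) = 1·(−2)·4·7 = −56 ≡ 9, so v_5 = 9^{−1} = 3 (mod 13).
  v = [7, 12, 8, 9, 3].
Step 2: syndromes of r = [12, 1, 10, 9, 4] (all sums mod 13).
  S_0 = Σ v_i r_i = 7·12 + 12·1 + 8·10 + 9·9 + 3·4 = 269 ≡ 9.
  S_1 = Σ v_i α_i r_i = 7·7·12 + 12·10·1 + 8·4·10 + 9·1·9 + 3·8·4 = 1205 ≡ 9.
  α_i^2 mod 13 = [10, 9, 3, 1, 12].
  S_2 = Σ v_i α_i^2 r_i = 7·10·12 + 12·9·1 + 8·3·10 + 9·1·9 + 3·12·4 = 1413 ≡ 9.
  S = (9, 9, 9) ≠ 0, so r is not a codeword (an error is present).
Step 3: locate the error. For a single error e at position i, S_ℓ = v_i·e·α_i^ℓ, so α_err = S_1/S_0.
  S_0^{−1} = 9^{−1} = 3 (mod 13), so α_err = 9·3 = 27 ≡ 1 = α_4. Error position i = 4.
  Consistency check: S_2/S_1 = 9·3 = 27 ≡ 1 = α_err ✓ (single-error assumption holds).
Step 4: error magnitude e = S_0/v_4 = S_0·∏_{j≠4}(α_4 − α_j) = 9·3 = 27 ≡ 1 (mod 13).
Step 5: correct position 4: c_4 = r_4 − e = 9 − 1 ≡ 8 (mod 13). Hence c = [12, 1, 10, 8, 4].
  Check: interpolating c through the α_i gives m(x) = 3 + 5·x (degree < 2) with m(α_i) = c_i for every i, so c is indeed a codeword.


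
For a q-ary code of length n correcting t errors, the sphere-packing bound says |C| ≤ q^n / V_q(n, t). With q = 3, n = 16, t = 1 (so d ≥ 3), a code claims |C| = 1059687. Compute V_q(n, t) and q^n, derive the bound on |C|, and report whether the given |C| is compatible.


V_q(n, t) = 33, q^n = 43046721, Hamming bound = 1304446, |C| = 1059687 ≤ bound (satisfied).

Step 1: Compute V_q(n, t) = Σ_{j=0}^1 C(n, j) (q−1)^j.
  j = 0: C(16,0)·(2)^0 = 1·1 = 1.
  j = 1: C(16,1)·(2)^1 = 16·2 = 32.
  V_q(n, t) = 1 + 32 = 33.
Step 2: q^n = 3^16 = 43046721.
Step 3: Hamming bound ⌊q^n / V_q(n,t)⌋ = ⌊43046721/33⌋ = 1304446.
Step 4: Compare |C| = 1059687 to 1304446: satisfied.
The claimed |C| lies below the Hamming bound.


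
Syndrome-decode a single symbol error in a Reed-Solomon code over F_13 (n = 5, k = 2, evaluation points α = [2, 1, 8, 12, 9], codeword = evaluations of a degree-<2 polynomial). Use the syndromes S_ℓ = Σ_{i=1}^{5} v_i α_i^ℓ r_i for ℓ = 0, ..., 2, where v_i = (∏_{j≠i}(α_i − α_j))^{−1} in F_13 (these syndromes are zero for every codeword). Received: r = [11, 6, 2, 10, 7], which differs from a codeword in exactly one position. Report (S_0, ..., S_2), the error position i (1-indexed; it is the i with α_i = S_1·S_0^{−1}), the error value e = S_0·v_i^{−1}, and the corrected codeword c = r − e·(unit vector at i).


S = (2, 11, 2), error at position 4, error magnitude e = 1, c = [11, 6, 2, 9, 7].

Step 1: column multipliers v_i = (∏_{j≠i}(α_i − α_j))^{−1} mod 13.
  i = 1 (α = 2): (2−1)(2−8)(2−12)(2−9) = 1·(−6)·(−10)·(−7) = −420 ≡ 9, so v_1 = 9^{−1} = 3 (mod 13).
  i = 2 (α = 1): (1−2)(1−8)(1−12)(1−9) = (−1)·(−7)·(−11)·(−8) = 616 ≡ 5, so v_2 = 5^{−1} = 8 (mod 13).
  i = 3 (α = 8): (8−2)(8−1)(8−12)(8−9) = 6·7·(−4)·(−1) = 168 ≡ 12, so v_3 = 12^{−1} = 12 (mod 13).
  i = 4 (α = 12): (12−2)(12−1)(12−8)(12−9) = 10·11·4·3 = 1320 ≡ 7, so v_4 = 7^{−1} = 2 (mod 13).
  i = 5 (α = 9): (9−2)(9−1)(9−8)(9−12) = 7·8·1·(−3) = −168 ≡ 1, so v_5 = 1^{−1} = 1 (mod 13).
  v = [3, 8, 12, 2, 1].
Step 2: syndromes of r = [11, 6, 2, 10, 7] (all sums mod 13).
  S_0 = Σ v_i r_i = 3·11 + 8·6 + 12·2 + 2·10 + 1·7 = 132 ≡ 2.
  S_1 = Σ v_i α_i r_i = 3·2·11 + 8·1·6 + 12·8·2 + 2·12·10 + 1·9·7 = 609 ≡ 11.
  α_i^2 mod 13 = [4, 1, 12, 1, 3].
  S_2 = Σ v_i α_i^2 r_i = 3·4·11 + 8·1·6 + 12·12·2 + 2·1·10 + 1·3·7 = 509 ≡ 2.
  S = (2, 11, 2) ≠ 0, so r is not a codeword (an error is present).
Step 3: locate the error. For a single error e at position i, S_ℓ = v_i·e·α_i^ℓ, so α_err = S_1/S_0.
  S_0^{−1} = 2^{−1} = 7 (mod 13), so α_err = 11·7 = 77 ≡ 12 = α_4. Error position i = 4.
  Consistency check: S_2/S_1 = 2·6 = 12 ≡ 12 = α_err ✓ (single-error assumption holds).
Step 4: error magnitude e = S_0/v_4 = S_0·∏_{j≠4}(α_4 − α_j) = 2·7 = 14 ≡ 1 (mod 13).
Step 5: correct position 4: c_4 = r_4 − e = 10 − 1 ≡ 9 (mod 13). Hence c = [11, 6, 2, 9, 7].
  Check: interpolating c through the α_i gives m(x) = 1 + 5·x (degree < 2) with m(α_i) = c_i for every i, so c is indeed a codeword.


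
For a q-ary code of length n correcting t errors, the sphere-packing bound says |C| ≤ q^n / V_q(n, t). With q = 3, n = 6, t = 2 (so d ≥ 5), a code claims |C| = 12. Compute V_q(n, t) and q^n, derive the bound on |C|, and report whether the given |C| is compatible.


V_q(n, t) = 73, q^n = 729, Hamming bound = 9, |C| = 12 > bound (violated).

Step 1: Compute V_q(n, t) = Σ_{j=0}^2 C(n, j) (q−1)^j.
  j = 0: C(6,0)·(2)^0 = 1·1 = 1.
  j = 1: C(6,1)·(2)^1 = 6·2 = 12.
  j = 2: C(6,2)·(2)^2 = 15·4 = 60.
  V_q(n, t) = 1 + 12 + 60 = 73.
Step 2: q^n = 3^6 = 729.
Step 3: Hamming bound ⌊q^n / V_q(n,t)⌋ = ⌊729/73⌋ = 9.
Step 4: Compare |C| = 12 to 9: violated.
The claimed |C| lies above the Hamming bound, so no 3-ary code of length 6 with d ≥ 5 can have 12 codewords.


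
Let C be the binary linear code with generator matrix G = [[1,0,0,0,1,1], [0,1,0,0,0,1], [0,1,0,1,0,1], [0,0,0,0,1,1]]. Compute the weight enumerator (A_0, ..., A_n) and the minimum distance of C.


Weight distribution: A_0 = 1, A_1 = 2, A_2 = 4, A_3 = 6, A_4 = 3. Minimum distance d = 1.

Enumerate all 2^4 = 16 messages m ∈ F_2^4.
For each, compute codeword c = mG in F_2^6, then tally its weight.
  m = 0000 → c = 000000, weight = 0.
  m = 1000 → c = 100011, weight = 3.
  m = 0100 → c = 010001, weight = 2.
  m = 1100 → c = 110010, weight = 3.
  m = 0010 → c = 010101, weight = 3.
  m = 1010 → c = 110110, weight = 4.
  m = 0110 → c = 000100, weight = 1.
  m = 1110 → c = 100111, weight = 4.
  m = 0001 → c = 000011, weight = 2.
  m = 1001 → c = 100000, weight = 1.
  m = 0101 → c = 010010, weight = 2.
  m = 1101 → c = 110001, weight = 3.
  m = 0011 → c = 010110, weight = 3.
  m = 1011 → c = 110101, weight = 4.
  m = 0111 → c = 000111, weight = 3.
  m = 1111 → c = 100100, weight = 2.
Tally weights:
  weight 0: 1 codewords.
  weight 1: 2 codewords.
  weight 2: 4 codewords.
  weight 3: 6 codewords.
  weight 4: 3 codewords.
Minimum distance d = smallest w > 0 with A_w > 0 = 1.
Sanity: Σ A_w = 16 = 2^4 = 16 ✓.


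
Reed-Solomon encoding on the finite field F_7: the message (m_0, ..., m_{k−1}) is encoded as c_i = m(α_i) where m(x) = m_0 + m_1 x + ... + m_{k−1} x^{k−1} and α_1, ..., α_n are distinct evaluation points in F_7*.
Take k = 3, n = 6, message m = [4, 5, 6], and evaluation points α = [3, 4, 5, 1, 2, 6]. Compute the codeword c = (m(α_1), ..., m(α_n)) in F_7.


c = [3, 1, 4, 1, 3, 5]

Message polynomial: m(x) = 4 + 5·x + 6·x^2 (mod 7).
For each evaluation point α_i, compute m(α_i) mod 7:
  α_1 = 3: Horner steps 6 → 2 → 3, so m(3) = 3.
  α_2 = 4: Horner steps 6 → 1 → 1, so m(4) = 1.
  α_3 = 5: Horner steps 6 → 0 → 4, so m(5) = 4.
  α_4 = 1: Horner steps 6 → 4 → 1, so m(1) = 1.
  α_5 = 2: Horner steps 6 → 3 → 3, so m(2) = 3.
  α_6 = 6: Horner steps 6 → 6 → 5, so m(6) = 5.
Codeword c = [3, 1, 4, 1, 3, 5] ∈ F_7^6.


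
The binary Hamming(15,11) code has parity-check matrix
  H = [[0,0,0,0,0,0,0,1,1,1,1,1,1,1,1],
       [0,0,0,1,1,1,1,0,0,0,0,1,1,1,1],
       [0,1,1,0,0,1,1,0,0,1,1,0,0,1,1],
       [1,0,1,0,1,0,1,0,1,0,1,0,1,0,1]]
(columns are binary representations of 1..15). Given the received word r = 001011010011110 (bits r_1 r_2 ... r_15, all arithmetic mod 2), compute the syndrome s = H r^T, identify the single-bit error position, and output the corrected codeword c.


s = (1, 1, 0, 0)^T, error position = 12, corrected codeword c = 001011010010110

Compute s = H r^T mod 2 one row at a time:
  s_1 = 1 + 0 + 0 + 1 + 1 + 1 + 1 + 0 = 5 ≡ 1 (mod 2).
  s_2 = 0 + 1 + 1 + 0 + 1 + 1 + 1 + 0 = 5 ≡ 1 (mod 2).
  s_3 = 0 + 1 + 1 + 0 + 0 + 1 + 1 + 0 = 4 ≡ 0 (mod 2).
  s_4 = 0 + 1 + 1 + 0 + 0 + 1 + 1 + 0 = 4 ≡ 0 (mod 2).
s = (1, 1, 0, 0)^T — this equals column 12 of H (binary 1100), so error is at position 12.
Correct: flip bit 12 of r = 001011010011110 to get c = 001011010010110.


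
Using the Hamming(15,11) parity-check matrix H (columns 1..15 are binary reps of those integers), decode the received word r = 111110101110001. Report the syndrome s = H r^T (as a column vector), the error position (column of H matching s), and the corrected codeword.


s = (0, 0, 0, 1)^T, error position = 1, corrected codeword c = 011110101110001

Compute s = H r^T mod 2 one row at a time:
  s_1 = 0 + 1 + 1 + 1 + 0 + 0 + 0 + 1 = 4 ≡ 0 (mod 2).
  s_2 = 1 + 1 + 0 + 1 + 0 + 0 + 0 + 1 = 4 ≡ 0 (mod 2).
  s_3 = 1 + 1 + 0 + 1 + 1 + 1 + 0 + 1 = 6 ≡ 0 (mod 2).
  s_4 = 1 + 1 + 1 + 1 + 1 + 1 + 0 + 1 = 7 ≡ 1 (mod 2).
s = (0, 0, 0, 1)^T — this equals column 1 of H (binary 0001), so error is at position 1.
Correct: flip bit 1 of r = 111110101110001 to get c = 011110101110001.


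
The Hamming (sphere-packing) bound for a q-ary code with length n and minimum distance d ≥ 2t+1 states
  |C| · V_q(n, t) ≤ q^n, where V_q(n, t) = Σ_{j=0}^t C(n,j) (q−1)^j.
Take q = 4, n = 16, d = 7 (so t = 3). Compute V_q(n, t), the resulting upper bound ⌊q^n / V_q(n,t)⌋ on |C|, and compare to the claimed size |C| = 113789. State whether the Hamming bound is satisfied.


V_q(n, t) = 16249, q^n = 4294967296, Hamming bound = 264321, |C| = 113789 ≤ bound (satisfied).

Step 1: Compute V_q(n, t) = Σ_{j=0}^3 C(n, j) (q−1)^j.
  j = 0: C(16,0)·(3)^0 = 1·1 = 1.
  j = 1: C(16,1)·(3)^1 = 16·3 = 48.
  j = 2: C(16,2)·(3)^2 = 120·9 = 1080.
  j = 3: C(16,3)·(3)^3 = 560·27 = 15120.
  V_q(n, t) = 1 + 48 + 1080 + 15120 = 16249.
Step 2: q^n = 4^16 = 4294967296.
Step 3: Hamming bound ⌊q^n / V_q(n,t)⌋ = ⌊4294967296/16249⌋ = 264321.
Step 4: Compare |C| = 113789 to 264321: satisfied.
The claimed |C| lies below the Hamming bound.


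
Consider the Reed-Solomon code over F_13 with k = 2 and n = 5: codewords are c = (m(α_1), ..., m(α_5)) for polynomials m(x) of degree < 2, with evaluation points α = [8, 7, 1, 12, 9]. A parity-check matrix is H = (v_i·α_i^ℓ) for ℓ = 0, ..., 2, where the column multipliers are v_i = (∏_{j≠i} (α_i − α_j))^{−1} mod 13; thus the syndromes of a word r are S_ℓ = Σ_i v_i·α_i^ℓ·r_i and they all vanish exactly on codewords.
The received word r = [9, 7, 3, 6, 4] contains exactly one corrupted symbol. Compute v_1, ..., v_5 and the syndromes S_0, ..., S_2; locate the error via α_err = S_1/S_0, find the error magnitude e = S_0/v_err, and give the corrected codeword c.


S = (5, 1, 8), error at position 1, error magnitude e = 10, c = [12, 7, 3, 6, 4].

Step 1: column multipliers v_i = (∏_{j≠i}(α_i − α_j))^{−1} mod 13.
  i = 1 (α = 8): (8−7)(8−1)(8−12)(8−9) = 1·7·(−4)·(−1) = 28 ≡ 2, so v_1 = 2^{−1} = 7 (mod 13).
  i = 2 (α = 7): (7−8)(7−1)(7−12)(7−9) = (−1)·6·(−5)·(−2) = −60 ≡ 5, so v_2 = 5^{−1} = 8 (mod 13).
  i = 3 (α = 1): (1−8)(1−7)(1−12)(1−9) = (−7)·(−6)·(−11)·(−8) = 3696 ≡ 4, so v_3 = 4^{−1} = 10 (mod 13).
  i = 4 (α = 12): (12−8)(12−7)(12−1)(12−9) = 4·5·11·3 = 660 ≡ 10, so v_4 = 10^{−1} = 4 (mod 13).
  i = 5 (α = 9): (9−8)(9−7)(9−1)(9−12) = 1·2·8·(−3) = −48 ≡ 4, so v_5 = 4^{−1} = 10 (mod 13).
  v = [7, 8, 10, 4, 10].
Step 2: syndromes of r = [9, 7, 3, 6, 4] (all sums mod 13).
  S_0 = Σ v_i r_i = 7·9 + 8·7 + 10·3 + 4·6 + 10·4 = 213 ≡ 5.
  S_1 = Σ v_i α_i r_i = 7·8·9 + 8·7·7 + 10·1·3 + 4·12·6 + 10·9·4 = 1574 ≡ 1.
  α_i^2 mod 13 = [12, 10, 1, 1, 3].
  S_2 = Σ v_i α_i^2 r_i = 7·12·9 + 8·10·7 + 10·1·3 + 4·1·6 + 10·3·4 = 1490 ≡ 8.
  S = (5, 1, 8) ≠ 0, so r is not a codeword (an error is present).
Step 3: locate the error. For a single error e at position i, S_ℓ = v_i·e·α_i^ℓ, so α_err = S_1/S_0.
  S_0^{−1} = 5^{−1} = 8 (mod 13), so α_err = 1·8 = 8 ≡ 8 = α_1. Error position i = 1.
  Consistency check: S_2/S_1 = 8·1 = 8 ≡ 8 = α_err ✓ (single-error assumption holds).
Step 4: error magnitude e = S_0/v_1 = S_0·∏_{j≠1}(α_1 − α_j) = 5·2 = 10 ≡ 10 (mod 13).
Step 5: correct position 1: c_1 = r_1 − e = 9 − 10 ≡ 12 (mod 13). Hence c = [12, 7, 3, 6, 4].
  Check: interpolating c through the α_i gives m(x) = 11 + 5·x (degree < 2) with m(α_i) = c_i for every i, so c is indeed a codeword.


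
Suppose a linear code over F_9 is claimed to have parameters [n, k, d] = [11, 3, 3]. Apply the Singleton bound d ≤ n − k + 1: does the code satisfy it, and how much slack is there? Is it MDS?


Singleton RHS = n − k + 1 = 9, slack = 6, bound satisfied, not MDS.

Singleton bound: d ≤ n − k + 1.
Here n = 11, k = 3, so n − k + 1 = 9.
Given d = 3, check d ≤ 9: YES.
Slack = (n − k + 1) − d = 6.
The code is NOT MDS (slack = 6 > 0).
Description: the claimed parameters are [11, 3, 3]_9; such a code would be non-MDS.


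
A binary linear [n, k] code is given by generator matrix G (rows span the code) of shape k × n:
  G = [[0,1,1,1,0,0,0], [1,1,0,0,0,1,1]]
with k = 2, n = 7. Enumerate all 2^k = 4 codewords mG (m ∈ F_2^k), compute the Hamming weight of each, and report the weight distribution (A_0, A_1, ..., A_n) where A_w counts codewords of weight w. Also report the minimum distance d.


Weight distribution: A_0 = 1, A_3 = 1, A_4 = 1, A_5 = 1. Minimum distance d = 3.

Enumerate all 2^2 = 4 messages m ∈ F_2^2.
For each, compute codeword c = mG in F_2^7, then tally its weight.
  m = 00 → c = 0000000, weight = 0.
  m = 10 → c = 0111000, weight = 3.
  m = 01 → c = 1100011, weight = 4.
  m = 11 → c = 1011011, weight = 5.
Tally weights:
  weight 0: 1 codewords.
  weight 3: 1 codewords.
  weight 4: 1 codewords.
  weight 5: 1 codewords.
Minimum distance d = smallest w > 0 with A_w > 0 = 3.
Sanity: Σ A_w = 4 = 2^2 = 4 ✓.


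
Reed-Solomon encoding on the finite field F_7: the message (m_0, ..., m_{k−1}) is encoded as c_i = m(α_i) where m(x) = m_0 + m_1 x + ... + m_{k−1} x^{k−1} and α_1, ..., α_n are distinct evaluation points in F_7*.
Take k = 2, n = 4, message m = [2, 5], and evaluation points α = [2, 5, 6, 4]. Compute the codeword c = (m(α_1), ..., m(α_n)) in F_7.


c = [5, 6, 4, 1]

Message polynomial: m(x) = 2 + 5·x (mod 7).
For each evaluation point α_i, compute m(α_i) mod 7:
  α_1 = 2: Horner steps 5 → 5, so m(2) = 5.
  α_2 = 5: Horner steps 5 → 6, so m(5) = 6.
  α_3 = 6: Horner steps 5 → 4, so m(6) = 4.
  α_4 = 4: Horner steps 5 → 1, so m(4) = 1.
Codeword c = [5, 6, 4, 1] ∈ F_7^4.


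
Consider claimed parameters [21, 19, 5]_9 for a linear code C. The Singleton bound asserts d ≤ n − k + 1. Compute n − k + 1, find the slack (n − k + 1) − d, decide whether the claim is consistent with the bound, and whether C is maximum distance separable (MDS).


Singleton RHS = n − k + 1 = 3, slack = -2, bound violated (no such code; not MDS).

Singleton bound: d ≤ n − k + 1.
Here n = 21, k = 19, so n − k + 1 = 3.
Given d = 5, check d ≤ 3: NO.
Slack = (n − k + 1) − d = -2.
The slack is negative: d = 5 exceeds n − k + 1 = 3 by 2, so the Singleton bound is violated and no linear [21, 19, 5]_9 code can exist. In particular it is not MDS (MDS requires d = n − k + 1 exactly).
Description: the claimed parameters are [21, 19, 5]_9; such a code would be impossible (violates the Singleton bound).


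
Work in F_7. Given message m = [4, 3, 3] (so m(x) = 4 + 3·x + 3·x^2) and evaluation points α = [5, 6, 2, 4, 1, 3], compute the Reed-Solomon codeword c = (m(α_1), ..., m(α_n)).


c = [3, 4, 1, 1, 3, 5]

Message polynomial: m(x) = 4 + 3·x + 3·x^2 (mod 7).
For each evaluation point α_i, compute m(α_i) mod 7:
  α_1 = 5: Horner steps 3 → 4 → 3, so m(5) = 3.
  α_2 = 6: Horner steps 3 → 0 → 4, so m(6) = 4.
  α_3 = 2: Horner steps 3 → 2 → 1, so m(2) = 1.
  α_4 = 4: Horner steps 3 → 1 → 1, so m(4) = 1.
  α_5 = 1: Horner steps 3 → 6 → 3, so m(1) = 3.
  α_6 = 3: Horner steps 3 → 5 → 5, so m(3) = 5.
Codeword c = [3, 4, 1, 1, 3, 5] ∈ F_7^6.


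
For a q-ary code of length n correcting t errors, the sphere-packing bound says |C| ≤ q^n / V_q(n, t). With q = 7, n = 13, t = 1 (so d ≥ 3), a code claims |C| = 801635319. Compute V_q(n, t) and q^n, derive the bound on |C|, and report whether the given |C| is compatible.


V_q(n, t) = 79, q^n = 96889010407, Hamming bound = 1226443169, |C| = 801635319 ≤ bound (satisfied).

Step 1: Compute V_q(n, t) = Σ_{j=0}^1 C(n, j) (q−1)^j.
  j = 0: C(13,0)·(6)^0 = 1·1 = 1.
  j = 1: C(13,1)·(6)^1 = 13·6 = 78.
  V_q(n, t) = 1 + 78 = 79.
Step 2: q^n = 7^13 = 96889010407.
Step 3: Hamming bound ⌊q^n / V_q(n,t)⌋ = ⌊96889010407/79⌋ = 1226443169.
Step 4: Compare |C| = 801635319 to 1226443169: satisfied.
The claimed |C| lies below the Hamming bound.


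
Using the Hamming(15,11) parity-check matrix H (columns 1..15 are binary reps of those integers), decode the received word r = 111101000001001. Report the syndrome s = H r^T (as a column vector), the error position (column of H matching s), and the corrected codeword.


s = (0, 0, 0, 1)^T, error position = 1, corrected codeword c = 011101000001001

Compute s = H r^T mod 2 one row at a time:
  s_1 = 0 + 0 + 0 + 0 + 1 + 0 + 0 + 1 = 2 ≡ 0 (mod 2).
  s_2 = 1 + 0 + 1 + 0 + 1 + 0 + 0 + 1 = 4 ≡ 0 (mod 2).
  s_3 = 1 + 1 + 1 + 0 + 0 + 0 + 0 + 1 = 4 ≡ 0 (mod 2).
  s_4 = 1 + 1 + 0 + 0 + 0 + 0 + 0 + 1 = 3 ≡ 1 (mod 2).
s = (0, 0, 0, 1)^T — this equals column 1 of H (binary 0001), so error is at position 1.
Correct: flip bit 1 of r = 111101000001001 to get c = 011101000001001.


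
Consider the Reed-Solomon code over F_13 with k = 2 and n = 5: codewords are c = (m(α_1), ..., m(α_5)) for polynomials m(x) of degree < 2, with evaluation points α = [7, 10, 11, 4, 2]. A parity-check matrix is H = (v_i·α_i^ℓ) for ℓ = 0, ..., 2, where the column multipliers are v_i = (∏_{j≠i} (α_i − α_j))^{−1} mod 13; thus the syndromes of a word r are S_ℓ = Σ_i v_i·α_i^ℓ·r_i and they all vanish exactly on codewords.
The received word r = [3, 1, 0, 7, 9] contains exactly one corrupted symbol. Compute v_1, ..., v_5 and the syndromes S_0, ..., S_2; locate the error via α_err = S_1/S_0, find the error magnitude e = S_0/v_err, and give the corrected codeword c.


S = (7, 10, 5), error at position 1, error magnitude e = 12, c = [4, 1, 0, 7, 9].

Step 1: column multipliers v_i = (∏_{j≠i}(α_i − α_j))^{−1} mod 13.
  i = 1 (α = 7): (7−10)(7−11)(7−4)(7−2) = (−3)·(−4)·3·5 = 180 ≡ 11, so v_1 = 11^{−1} = 6 (mod 13).
  i = 2 (α = 10): (10−7)(10−11)(10−4)(10−2) = 3·(−1)·6·8 = −144 ≡ 12, so v_2 = 12^{−1} = 12 (mod 13).
  i = 3 (α = 11): (11−7)(11−10)(11−4)(11−2) = 4·1·7·9 = 252 ≡ 5, so v_3 = 5^{−1} = 8 (mod 13).
  i = 4 (α = 4): (4−7)(4−10)(4−11)(4−2) = (−3)·(−6)·(−7)·2 = −252 ≡ 8, so v_4 = 8^{−1} = 5 (mod 13).
  i = 5 (α = 2): (2−7)(2−10)(2−11)(2−4) = (−5)·(−8)·(−9)·(−2) = 720 ≡ 5, so v_5 = 5^{−1} = 8 (mod 13).
  v = [6, 12, 8, 5, 8].
Step 2: syndromes of r = [3, 1, 0, 7, 9] (all sums mod 13).
  S_0 = Σ v_i r_i = 6·3 + 12·1 + 8·0 + 5·7 + 8·9 = 137 ≡ 7.
  S_1 = Σ v_i α_i r_i = 6·7·3 + 12·10·1 + 8·11·0 + 5·4·7 + 8·2·9 = 530 ≡ 10.
  α_i^2 mod 13 = [10, 9, 4, 3, 4].
  S_2 = Σ v_i α_i^2 r_i = 6·10·3 + 12·9·1 + 8·4·0 + 5·3·7 + 8·4·9 = 681 ≡ 5.
  S = (7, 10, 5) ≠ 0, so r is not a codeword (an error is present).
Step 3: locate the error. For a single error e at position i, S_ℓ = v_i·e·α_i^ℓ, so α_err = S_1/S_0.
  S_0^{−1} = 7^{−1} = 2 (mod 13), so α_err = 10·2 = 20 ≡ 7 = α_1. Error position i = 1.
  Consistency check: S_2/S_1 = 5·4 = 20 ≡ 7 = α_err ✓ (single-error assumption holds).
Step 4: error magnitude e = S_0/v_1 = S_0·∏_{j≠1}(α_1 − α_j) = 7·11 = 77 ≡ 12 (mod 13).
Step 5: correct position 1: c_1 = r_1 − e = 3 − 12 ≡ 4 (mod 13). Hence c = [4, 1, 0, 7, 9].
  Check: interpolating c through the α_i gives m(x) = 11 + 12·x (degree < 2) with m(α_i) = c_i for every i, so c is indeed a codeword.
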